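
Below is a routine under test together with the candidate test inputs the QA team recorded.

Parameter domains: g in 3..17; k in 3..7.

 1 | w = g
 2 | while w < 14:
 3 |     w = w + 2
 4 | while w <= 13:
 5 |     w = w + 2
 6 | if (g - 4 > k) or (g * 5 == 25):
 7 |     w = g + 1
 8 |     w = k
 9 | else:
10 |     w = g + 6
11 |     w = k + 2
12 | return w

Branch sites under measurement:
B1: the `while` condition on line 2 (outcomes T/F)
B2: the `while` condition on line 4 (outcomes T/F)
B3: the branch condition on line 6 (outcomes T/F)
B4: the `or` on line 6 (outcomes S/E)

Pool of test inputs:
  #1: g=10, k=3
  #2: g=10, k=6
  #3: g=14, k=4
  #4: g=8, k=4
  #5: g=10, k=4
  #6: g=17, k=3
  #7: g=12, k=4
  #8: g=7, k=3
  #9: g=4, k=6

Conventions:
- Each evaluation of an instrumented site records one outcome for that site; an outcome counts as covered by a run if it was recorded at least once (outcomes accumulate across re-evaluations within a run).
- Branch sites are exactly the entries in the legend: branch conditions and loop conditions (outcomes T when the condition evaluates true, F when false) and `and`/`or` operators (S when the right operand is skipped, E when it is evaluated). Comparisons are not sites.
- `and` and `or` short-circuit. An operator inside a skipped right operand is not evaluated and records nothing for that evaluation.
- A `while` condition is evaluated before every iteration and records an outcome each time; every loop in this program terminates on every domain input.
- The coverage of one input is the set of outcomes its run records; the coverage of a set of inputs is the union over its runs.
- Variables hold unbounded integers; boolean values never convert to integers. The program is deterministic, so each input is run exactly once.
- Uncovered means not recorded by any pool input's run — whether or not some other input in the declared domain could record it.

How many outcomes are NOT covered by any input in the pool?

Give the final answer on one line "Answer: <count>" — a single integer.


input #1 (g=10, k=3): covers B1=T, B1=F, B2=F, B3=T, B4=S
input #2 (g=10, k=6): covers B1=T, B1=F, B2=F, B3=F, B4=E
input #3 (g=14, k=4): covers B1=F, B2=F, B3=T, B4=S
input #4 (g=8, k=4): covers B1=T, B1=F, B2=F, B3=F, B4=E
input #5 (g=10, k=4): covers B1=T, B1=F, B2=F, B3=T, B4=S
input #6 (g=17, k=3): covers B1=F, B2=F, B3=T, B4=S
input #7 (g=12, k=4): covers B1=T, B1=F, B2=F, B3=T, B4=S
input #8 (g=7, k=3): covers B1=T, B1=F, B2=F, B3=F, B4=E
input #9 (g=4, k=6): covers B1=T, B1=F, B2=F, B3=F, B4=E
union over the pool: B1=T, B1=F, B2=F, B3=T, B3=F, B4=S, B4=E
uncovered (1 of 8): B2=T
Answer: 1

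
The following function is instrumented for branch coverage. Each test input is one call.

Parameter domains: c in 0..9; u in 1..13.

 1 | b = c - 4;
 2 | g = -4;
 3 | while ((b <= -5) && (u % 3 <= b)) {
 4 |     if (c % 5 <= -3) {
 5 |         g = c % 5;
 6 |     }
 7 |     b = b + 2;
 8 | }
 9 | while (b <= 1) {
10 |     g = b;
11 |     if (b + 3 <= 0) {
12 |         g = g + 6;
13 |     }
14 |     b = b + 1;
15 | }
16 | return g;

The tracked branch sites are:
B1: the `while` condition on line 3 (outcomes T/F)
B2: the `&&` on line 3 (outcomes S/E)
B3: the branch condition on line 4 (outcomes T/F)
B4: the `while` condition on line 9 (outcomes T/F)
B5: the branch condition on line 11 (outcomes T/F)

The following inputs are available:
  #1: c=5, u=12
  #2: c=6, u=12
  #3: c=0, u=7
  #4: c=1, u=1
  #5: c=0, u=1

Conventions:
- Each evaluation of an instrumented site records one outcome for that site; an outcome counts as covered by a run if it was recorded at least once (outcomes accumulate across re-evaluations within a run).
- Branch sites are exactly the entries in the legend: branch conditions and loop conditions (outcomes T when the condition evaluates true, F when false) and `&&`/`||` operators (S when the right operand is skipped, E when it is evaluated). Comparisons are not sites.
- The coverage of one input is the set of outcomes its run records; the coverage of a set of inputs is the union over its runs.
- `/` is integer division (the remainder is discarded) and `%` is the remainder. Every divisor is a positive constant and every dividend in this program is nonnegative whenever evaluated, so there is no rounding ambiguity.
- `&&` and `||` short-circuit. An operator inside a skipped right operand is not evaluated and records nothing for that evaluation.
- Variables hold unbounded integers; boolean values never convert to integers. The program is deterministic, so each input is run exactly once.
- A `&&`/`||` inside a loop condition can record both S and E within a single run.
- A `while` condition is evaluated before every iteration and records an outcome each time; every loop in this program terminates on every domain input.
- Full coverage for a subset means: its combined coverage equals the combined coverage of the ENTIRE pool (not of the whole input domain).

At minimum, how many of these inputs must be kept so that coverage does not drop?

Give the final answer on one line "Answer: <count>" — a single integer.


#1 (c=5, u=12) -> B2->S, B1->F, B4->T, B5->F, B4->F; covered: B1=F, B2=S, B4=T, B4=F, B5=F
#2 (c=6, u=12) -> B2->S, B1->F, B4->F; covered: B1=F, B2=S, B4=F
#3 (c=0, u=7) -> B2->S, B1->F, B4->T, B5->T, B4->T, B5->T, B4->T, B5->F, B4->T, B5->F, B4->T, B5->F, B4->T, B5->F, ...; covered: B1=F, B2=S, B4=T, B4=F, B5=T, B5=F
#4 (c=1, u=1) -> B2->S, B1->F, B4->T, B5->T, B4->T, B5->F, B4->T, B5->F, B4->T, B5->F, B4->T, B5->F, B4->F; covered: B1=F, B2=S, B4=T, B4=F, B5=T, B5=F
#5 (c=0, u=1) -> B2->S, B1->F, B4->T, B5->T, B4->T, B5->T, B4->T, B5->F, B4->T, B5->F, B4->T, B5->F, B4->T, B5->F, ...; covered: B1=F, B2=S, B4=T, B4=F, B5=T, B5=F
together the pool reaches 6 outcomes: B1=F, B2=S, B4=T, B4=F, B5=T, B5=F
size 1: inputs {3} cover all 6 outcomes, and no lexicographically smaller subset of this size does
Answer: 1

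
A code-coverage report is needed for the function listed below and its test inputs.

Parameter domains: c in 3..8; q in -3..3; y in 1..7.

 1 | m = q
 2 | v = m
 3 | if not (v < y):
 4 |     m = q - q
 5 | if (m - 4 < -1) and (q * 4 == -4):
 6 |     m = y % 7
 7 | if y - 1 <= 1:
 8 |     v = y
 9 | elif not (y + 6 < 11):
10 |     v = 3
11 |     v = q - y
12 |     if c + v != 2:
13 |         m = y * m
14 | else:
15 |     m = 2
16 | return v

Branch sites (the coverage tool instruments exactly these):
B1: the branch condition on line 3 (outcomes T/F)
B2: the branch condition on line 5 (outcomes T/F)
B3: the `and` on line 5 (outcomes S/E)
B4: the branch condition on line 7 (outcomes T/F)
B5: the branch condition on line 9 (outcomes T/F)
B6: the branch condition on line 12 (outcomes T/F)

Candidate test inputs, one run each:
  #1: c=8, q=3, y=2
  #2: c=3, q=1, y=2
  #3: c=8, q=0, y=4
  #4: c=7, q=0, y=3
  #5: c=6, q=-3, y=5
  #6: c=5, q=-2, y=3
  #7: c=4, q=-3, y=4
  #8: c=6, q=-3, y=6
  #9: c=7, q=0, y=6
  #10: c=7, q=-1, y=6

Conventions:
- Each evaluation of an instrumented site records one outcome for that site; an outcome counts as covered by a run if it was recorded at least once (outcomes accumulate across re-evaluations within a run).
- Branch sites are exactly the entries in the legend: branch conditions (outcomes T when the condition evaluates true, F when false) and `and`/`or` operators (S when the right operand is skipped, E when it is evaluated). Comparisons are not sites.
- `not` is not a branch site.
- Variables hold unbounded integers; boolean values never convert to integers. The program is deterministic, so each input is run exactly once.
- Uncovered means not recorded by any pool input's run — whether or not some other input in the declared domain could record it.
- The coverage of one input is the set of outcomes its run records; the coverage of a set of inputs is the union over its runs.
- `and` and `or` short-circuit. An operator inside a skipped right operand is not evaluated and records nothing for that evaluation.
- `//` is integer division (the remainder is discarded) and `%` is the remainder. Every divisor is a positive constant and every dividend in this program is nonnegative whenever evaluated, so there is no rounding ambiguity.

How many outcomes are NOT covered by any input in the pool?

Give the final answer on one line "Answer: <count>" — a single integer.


test 1 (c=8, q=3, y=2) fires B1->T, B3->E, B2->F, B4->T; hits B1=T, B2=F, B3=E, B4=T
test 2 (c=3, q=1, y=2) fires B1->F, B3->E, B2->F, B4->T; hits B1=F, B2=F, B3=E, B4=T
test 3 (c=8, q=0, y=4) fires B1->F, B3->E, B2->F, B4->F, B5->F; hits B1=F, B2=F, B3=E, B4=F, B5=F
test 4 (c=7, q=0, y=3) fires B1->F, B3->E, B2->F, B4->F, B5->F; hits B1=F, B2=F, B3=E, B4=F, B5=F
test 5 (c=6, q=-3, y=5) fires B1->F, B3->E, B2->F, B4->F, B5->T, B6->T; hits B1=F, B2=F, B3=E, B4=F, B5=T, B6=T
test 6 (c=5, q=-2, y=3) fires B1->F, B3->E, B2->F, B4->F, B5->F; hits B1=F, B2=F, B3=E, B4=F, B5=F
test 7 (c=4, q=-3, y=4) fires B1->F, B3->E, B2->F, B4->F, B5->F; hits B1=F, B2=F, B3=E, B4=F, B5=F
test 8 (c=6, q=-3, y=6) fires B1->F, B3->E, B2->F, B4->F, B5->T, B6->T; hits B1=F, B2=F, B3=E, B4=F, B5=T, B6=T
test 9 (c=7, q=0, y=6) fires B1->F, B3->E, B2->F, B4->F, B5->T, B6->T; hits B1=F, B2=F, B3=E, B4=F, B5=T, B6=T
test 10 (c=7, q=-1, y=6) fires B1->F, B3->E, B2->T, B4->F, B5->T, B6->T; hits B1=F, B2=T, B3=E, B4=F, B5=T, B6=T
union over the pool: B1=T, B1=F, B2=T, B2=F, B3=E, B4=T, B4=F, B5=T, B5=F, B6=T
uncovered (2 of 12): B3=S, B6=F
Answer: 2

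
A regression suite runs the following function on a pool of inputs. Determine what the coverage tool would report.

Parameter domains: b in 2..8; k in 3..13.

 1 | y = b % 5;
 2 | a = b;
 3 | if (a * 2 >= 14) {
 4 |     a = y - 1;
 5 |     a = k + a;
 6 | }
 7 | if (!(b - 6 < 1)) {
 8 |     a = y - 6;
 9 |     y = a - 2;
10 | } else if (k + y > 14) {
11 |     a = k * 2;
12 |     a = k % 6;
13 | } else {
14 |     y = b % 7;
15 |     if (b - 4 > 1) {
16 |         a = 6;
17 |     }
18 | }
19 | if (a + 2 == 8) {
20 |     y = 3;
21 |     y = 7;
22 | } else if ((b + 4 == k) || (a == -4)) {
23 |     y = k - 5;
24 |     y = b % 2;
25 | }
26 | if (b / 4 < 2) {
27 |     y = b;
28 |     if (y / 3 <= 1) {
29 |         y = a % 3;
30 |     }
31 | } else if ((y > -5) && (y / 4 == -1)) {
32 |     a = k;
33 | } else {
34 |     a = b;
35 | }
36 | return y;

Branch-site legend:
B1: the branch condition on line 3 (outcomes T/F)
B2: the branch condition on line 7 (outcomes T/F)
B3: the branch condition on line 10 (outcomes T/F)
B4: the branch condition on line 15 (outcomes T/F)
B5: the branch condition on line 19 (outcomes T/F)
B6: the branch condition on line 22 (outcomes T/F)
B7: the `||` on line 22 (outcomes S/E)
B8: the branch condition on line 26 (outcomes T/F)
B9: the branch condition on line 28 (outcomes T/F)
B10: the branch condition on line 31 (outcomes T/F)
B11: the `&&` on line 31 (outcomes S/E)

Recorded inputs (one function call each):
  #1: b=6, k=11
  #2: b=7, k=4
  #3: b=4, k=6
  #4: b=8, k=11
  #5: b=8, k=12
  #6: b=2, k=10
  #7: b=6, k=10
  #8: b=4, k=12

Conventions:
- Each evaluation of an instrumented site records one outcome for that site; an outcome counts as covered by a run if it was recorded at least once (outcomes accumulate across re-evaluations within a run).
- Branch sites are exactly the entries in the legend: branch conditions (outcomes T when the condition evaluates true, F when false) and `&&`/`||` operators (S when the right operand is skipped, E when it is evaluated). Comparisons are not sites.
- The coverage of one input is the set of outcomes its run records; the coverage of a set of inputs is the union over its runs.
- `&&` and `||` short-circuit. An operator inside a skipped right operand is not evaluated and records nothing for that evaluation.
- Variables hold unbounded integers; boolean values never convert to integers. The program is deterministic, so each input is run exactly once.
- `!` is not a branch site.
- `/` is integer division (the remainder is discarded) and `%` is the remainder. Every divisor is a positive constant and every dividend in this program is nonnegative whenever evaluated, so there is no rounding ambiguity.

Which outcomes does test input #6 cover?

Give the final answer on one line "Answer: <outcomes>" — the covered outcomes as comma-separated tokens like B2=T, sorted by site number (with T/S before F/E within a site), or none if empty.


Tracing the run of input #6 (b=2, k=10):
  B1->F, B2->F, B3->F, B4->F, B5->F, B7->E, B6->F, B8->T, B9->T
as a set, this run covers: B1=F, B2=F, B3=F, B4=F, B5=F, B6=F, B7=E, B8=T, B9=T
Answer: B1=F, B2=F, B3=F, B4=F, B5=F, B6=F, B7=E, B8=T, B9=T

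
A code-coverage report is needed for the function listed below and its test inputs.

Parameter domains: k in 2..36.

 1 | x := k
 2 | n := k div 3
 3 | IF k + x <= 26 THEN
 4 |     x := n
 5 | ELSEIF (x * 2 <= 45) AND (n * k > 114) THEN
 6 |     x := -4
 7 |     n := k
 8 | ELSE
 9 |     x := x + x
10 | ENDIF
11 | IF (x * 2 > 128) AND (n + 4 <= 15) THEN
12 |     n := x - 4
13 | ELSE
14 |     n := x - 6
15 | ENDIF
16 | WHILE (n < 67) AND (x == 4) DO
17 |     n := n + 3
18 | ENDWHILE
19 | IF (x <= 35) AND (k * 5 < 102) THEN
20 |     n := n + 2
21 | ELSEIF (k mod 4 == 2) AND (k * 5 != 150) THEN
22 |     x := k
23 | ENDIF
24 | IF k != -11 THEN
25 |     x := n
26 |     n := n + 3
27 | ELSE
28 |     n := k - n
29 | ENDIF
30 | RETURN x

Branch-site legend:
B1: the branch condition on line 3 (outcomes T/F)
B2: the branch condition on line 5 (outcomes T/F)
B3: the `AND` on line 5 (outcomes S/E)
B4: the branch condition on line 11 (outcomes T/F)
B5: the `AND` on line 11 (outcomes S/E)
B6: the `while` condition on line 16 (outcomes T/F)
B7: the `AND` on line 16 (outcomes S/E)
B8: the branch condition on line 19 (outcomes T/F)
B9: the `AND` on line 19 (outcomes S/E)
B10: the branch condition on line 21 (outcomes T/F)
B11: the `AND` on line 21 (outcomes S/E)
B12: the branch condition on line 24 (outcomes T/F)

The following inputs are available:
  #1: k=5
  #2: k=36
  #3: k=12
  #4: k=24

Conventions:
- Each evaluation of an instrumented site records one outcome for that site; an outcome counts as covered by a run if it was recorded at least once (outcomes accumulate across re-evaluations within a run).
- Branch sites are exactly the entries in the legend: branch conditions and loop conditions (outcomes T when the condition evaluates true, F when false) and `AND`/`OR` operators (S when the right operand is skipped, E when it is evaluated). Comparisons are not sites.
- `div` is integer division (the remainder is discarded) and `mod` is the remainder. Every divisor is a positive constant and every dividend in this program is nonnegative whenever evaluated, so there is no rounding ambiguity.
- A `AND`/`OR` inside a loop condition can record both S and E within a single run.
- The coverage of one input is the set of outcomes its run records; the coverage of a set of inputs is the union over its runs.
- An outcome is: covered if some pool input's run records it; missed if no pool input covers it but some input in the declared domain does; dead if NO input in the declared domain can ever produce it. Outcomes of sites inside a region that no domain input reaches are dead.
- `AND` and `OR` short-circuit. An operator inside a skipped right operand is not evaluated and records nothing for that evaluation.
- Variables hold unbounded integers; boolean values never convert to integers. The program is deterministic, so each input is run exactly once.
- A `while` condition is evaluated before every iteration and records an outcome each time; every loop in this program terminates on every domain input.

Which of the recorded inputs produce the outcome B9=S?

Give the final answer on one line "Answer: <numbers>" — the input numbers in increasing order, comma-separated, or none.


input #1 (k=5): never hits B9=S
input #2 (k=36): hits B9=S
input #3 (k=12): never hits B9=S
input #4 (k=24): hits B9=S
Answer: 2, 4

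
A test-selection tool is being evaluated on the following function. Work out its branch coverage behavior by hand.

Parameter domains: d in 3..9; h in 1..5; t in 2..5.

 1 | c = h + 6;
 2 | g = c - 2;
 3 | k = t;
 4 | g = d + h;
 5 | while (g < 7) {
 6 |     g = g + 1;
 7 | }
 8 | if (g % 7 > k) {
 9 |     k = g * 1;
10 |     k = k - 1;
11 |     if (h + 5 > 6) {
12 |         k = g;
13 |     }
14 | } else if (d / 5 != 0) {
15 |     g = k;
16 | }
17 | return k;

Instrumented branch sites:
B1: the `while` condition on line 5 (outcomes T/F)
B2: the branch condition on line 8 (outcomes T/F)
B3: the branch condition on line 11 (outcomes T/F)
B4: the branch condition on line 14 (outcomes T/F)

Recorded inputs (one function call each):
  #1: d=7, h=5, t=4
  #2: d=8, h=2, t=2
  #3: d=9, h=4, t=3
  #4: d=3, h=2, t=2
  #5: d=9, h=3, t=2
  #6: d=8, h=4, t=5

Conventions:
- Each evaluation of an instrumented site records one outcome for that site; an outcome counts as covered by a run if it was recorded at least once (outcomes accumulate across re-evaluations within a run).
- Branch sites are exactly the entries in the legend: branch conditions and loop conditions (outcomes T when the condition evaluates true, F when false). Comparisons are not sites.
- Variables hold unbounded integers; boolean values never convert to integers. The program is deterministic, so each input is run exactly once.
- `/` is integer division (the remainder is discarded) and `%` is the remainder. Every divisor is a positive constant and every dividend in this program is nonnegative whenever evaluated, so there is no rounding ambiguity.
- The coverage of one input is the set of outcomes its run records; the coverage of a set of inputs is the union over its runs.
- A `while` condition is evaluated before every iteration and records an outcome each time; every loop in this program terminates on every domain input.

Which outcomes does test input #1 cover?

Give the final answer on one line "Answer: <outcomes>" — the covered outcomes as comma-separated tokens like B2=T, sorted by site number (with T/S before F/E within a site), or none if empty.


Simulating input #1 (d=7, h=5, t=4) step by step:
  B1->F, B2->T, B3->T
deduplicating events, the covered set is: B1=F, B2=T, B3=T
Answer: B1=F, B2=T, B3=T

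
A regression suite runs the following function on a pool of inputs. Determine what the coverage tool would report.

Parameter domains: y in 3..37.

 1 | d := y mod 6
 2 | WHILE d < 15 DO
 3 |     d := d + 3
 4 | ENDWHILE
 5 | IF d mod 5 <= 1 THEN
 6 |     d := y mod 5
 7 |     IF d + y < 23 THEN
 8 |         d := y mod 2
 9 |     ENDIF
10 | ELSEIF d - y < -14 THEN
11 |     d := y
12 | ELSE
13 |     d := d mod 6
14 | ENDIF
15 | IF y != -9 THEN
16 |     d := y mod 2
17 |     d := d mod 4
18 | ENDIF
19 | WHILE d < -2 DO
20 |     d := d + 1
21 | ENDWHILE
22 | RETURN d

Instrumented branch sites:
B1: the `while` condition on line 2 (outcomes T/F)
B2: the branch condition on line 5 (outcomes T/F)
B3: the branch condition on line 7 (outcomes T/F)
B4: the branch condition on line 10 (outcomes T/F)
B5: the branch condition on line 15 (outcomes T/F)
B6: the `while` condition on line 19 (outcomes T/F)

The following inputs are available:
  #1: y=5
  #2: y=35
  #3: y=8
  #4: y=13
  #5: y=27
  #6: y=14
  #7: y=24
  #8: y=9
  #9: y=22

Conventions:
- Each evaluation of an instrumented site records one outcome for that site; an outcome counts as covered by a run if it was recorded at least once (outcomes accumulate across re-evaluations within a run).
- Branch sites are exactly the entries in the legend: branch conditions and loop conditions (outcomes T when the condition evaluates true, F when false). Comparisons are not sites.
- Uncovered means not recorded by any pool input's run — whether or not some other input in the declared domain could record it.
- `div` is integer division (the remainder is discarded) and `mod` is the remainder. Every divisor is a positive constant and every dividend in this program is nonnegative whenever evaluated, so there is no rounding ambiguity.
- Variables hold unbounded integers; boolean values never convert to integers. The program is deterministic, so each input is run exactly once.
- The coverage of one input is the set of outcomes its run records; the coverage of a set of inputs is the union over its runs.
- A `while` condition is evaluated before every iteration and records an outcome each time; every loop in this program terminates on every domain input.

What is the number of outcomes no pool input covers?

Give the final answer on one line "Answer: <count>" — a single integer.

test 1 (y=5) fires B1->T, B1->T, B1->T, B1->T, B1->F, B2->F, B4->F, B5->T, B6->F; hits B1=T, B1=F, B2=F, B4=F, B5=T, B6=F
test 2 (y=35) fires B1->T, B1->T, B1->T, B1->T, B1->F, B2->F, B4->T, B5->T, B6->F; hits B1=T, B1=F, B2=F, B4=T, B5=T, B6=F
test 3 (y=8) fires B1->T, B1->T, B1->T, B1->T, B1->T, B1->F, B2->F, B4->F, B5->T, B6->F; hits B1=T, B1=F, B2=F, B4=F, B5=T, B6=F
test 4 (y=13) fires B1->T, B1->T, B1->T, B1->T, B1->T, B1->F, B2->T, B3->T, B5->T, B6->F; hits B1=T, B1=F, B2=T, B3=T, B5=T, B6=F
test 5 (y=27) fires B1->T, B1->T, B1->T, B1->T, B1->F, B2->T, B3->F, B5->T, B6->F; hits B1=T, B1=F, B2=T, B3=F, B5=T, B6=F
test 6 (y=14) fires B1->T, B1->T, B1->T, B1->T, B1->T, B1->F, B2->F, B4->F, B5->T, B6->F; hits B1=T, B1=F, B2=F, B4=F, B5=T, B6=F
test 7 (y=24) fires B1->T, B1->T, B1->T, B1->T, B1->T, B1->F, B2->T, B3->F, B5->T, B6->F; hits B1=T, B1=F, B2=T, B3=F, B5=T, B6=F
test 8 (y=9) fires B1->T, B1->T, B1->T, B1->T, B1->F, B2->T, B3->T, B5->T, B6->F; hits B1=T, B1=F, B2=T, B3=T, B5=T, B6=F
test 9 (y=22) fires B1->T, B1->T, B1->T, B1->T, B1->F, B2->T, B3->F, B5->T, B6->F; hits B1=T, B1=F, B2=T, B3=F, B5=T, B6=F
union over the pool: B1=T, B1=F, B2=T, B2=F, B3=T, B3=F, B4=T, B4=F, B5=T, B6=F
uncovered (2 of 12): B5=F, B6=T

Answer: 2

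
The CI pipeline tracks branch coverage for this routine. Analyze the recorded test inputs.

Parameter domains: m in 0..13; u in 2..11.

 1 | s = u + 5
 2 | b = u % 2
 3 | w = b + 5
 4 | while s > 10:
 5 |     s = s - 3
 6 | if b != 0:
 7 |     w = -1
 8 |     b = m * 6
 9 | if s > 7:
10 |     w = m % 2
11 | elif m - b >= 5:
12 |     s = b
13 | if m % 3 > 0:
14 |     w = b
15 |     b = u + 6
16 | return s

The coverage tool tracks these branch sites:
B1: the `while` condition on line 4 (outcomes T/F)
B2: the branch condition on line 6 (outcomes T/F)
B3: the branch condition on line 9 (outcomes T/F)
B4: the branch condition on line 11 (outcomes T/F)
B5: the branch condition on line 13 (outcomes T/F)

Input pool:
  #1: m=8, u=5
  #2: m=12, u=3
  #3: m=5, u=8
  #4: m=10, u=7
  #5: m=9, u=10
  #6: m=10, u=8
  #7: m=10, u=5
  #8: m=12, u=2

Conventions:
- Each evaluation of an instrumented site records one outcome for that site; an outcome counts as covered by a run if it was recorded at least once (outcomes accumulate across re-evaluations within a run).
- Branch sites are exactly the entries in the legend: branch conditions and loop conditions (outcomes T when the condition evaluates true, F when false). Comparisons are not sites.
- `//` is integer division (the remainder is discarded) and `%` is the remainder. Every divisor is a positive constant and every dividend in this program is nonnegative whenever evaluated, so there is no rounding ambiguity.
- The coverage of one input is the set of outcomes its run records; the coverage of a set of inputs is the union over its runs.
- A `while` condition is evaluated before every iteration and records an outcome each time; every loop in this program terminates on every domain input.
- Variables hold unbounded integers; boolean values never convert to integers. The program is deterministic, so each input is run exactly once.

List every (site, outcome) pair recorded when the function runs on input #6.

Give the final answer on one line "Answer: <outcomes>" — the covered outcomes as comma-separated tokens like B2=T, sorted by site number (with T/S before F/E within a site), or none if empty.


Tracing the run of input #6 (m=10, u=8):
  B1->T, B1->F, B2->F, B3->T, B5->T
collecting distinct outcomes: B1=T, B1=F, B2=F, B3=T, B5=T
Answer: B1=T, B1=F, B2=F, B3=T, B5=T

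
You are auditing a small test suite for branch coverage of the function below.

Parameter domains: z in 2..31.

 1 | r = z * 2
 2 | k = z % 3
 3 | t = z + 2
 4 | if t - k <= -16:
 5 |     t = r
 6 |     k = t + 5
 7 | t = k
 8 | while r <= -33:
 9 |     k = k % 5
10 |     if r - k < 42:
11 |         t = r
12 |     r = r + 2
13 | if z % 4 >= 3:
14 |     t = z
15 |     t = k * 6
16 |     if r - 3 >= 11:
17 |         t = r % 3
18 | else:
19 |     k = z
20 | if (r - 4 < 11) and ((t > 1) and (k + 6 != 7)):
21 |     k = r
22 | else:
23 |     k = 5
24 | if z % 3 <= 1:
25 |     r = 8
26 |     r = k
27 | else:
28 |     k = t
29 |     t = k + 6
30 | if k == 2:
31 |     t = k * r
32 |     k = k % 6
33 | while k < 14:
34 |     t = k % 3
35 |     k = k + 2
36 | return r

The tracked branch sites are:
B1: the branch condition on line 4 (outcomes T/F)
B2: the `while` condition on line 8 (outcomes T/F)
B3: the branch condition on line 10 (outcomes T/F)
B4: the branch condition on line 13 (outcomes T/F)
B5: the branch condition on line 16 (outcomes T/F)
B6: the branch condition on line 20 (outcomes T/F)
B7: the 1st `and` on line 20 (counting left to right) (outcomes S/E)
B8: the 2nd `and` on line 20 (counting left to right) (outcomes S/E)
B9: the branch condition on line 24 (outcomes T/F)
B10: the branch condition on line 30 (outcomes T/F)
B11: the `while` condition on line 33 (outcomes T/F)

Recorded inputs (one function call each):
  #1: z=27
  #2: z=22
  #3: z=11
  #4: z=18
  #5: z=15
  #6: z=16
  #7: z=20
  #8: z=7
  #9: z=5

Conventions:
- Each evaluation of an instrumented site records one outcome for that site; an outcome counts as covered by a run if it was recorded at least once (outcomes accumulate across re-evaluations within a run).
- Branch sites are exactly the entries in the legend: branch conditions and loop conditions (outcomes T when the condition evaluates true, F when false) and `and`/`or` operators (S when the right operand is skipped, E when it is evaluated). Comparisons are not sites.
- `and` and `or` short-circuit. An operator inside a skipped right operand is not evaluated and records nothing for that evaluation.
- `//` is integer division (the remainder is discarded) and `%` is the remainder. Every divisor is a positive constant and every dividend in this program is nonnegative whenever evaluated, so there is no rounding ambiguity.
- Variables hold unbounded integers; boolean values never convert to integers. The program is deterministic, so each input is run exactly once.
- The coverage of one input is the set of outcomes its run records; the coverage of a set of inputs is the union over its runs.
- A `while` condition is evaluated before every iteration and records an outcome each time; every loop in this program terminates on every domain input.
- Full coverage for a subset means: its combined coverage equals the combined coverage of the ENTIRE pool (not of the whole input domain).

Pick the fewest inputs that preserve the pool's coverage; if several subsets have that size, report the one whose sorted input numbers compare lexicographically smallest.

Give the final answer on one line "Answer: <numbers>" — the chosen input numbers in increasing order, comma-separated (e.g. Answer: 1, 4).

input #1, z=27: events B1->F, B2->F, B4->T, B5->T, B7->S, B6->F, B9->T, B10->F, B11->T, B11->T, B11->T, B11->T, B11->T, B11->F; outcomes B1=F, B2=F, B4=T, B5=T, B6=F, B7=S, B9=T, B10=F, B11=T, B11=F
input #2, z=22: events B1->F, B2->F, B4->F, B7->S, B6->F, B9->T, B10->F, B11->T, B11->T, B11->T, B11->T, B11->T, B11->F; outcomes B1=F, B2=F, B4=F, B6=F, B7=S, B9=T, B10=F, B11=T, B11=F
input #3, z=11: events B1->F, B2->F, B4->T, B5->T, B7->S, B6->F, B9->F, B10->F, B11->T, B11->T, B11->T, B11->T, B11->T, B11->T, ...; outcomes B1=F, B2=F, B4=T, B5=T, B6=F, B7=S, B9=F, B10=F, B11=T, B11=F
input #4, z=18: events B1->F, B2->F, B4->F, B7->S, B6->F, B9->T, B10->F, B11->T, B11->T, B11->T, B11->T, B11->T, B11->F; outcomes B1=F, B2=F, B4=F, B6=F, B7=S, B9=T, B10=F, B11=T, B11=F
input #5, z=15: events B1->F, B2->F, B4->T, B5->T, B7->S, B6->F, B9->T, B10->F, B11->T, B11->T, B11->T, B11->T, B11->T, B11->F; outcomes B1=F, B2=F, B4=T, B5=T, B6=F, B7=S, B9=T, B10=F, B11=T, B11=F
input #6, z=16: events B1->F, B2->F, B4->F, B7->S, B6->F, B9->T, B10->F, B11->T, B11->T, B11->T, B11->T, B11->T, B11->F; outcomes B1=F, B2=F, B4=F, B6=F, B7=S, B9=T, B10=F, B11=T, B11=F
input #7, z=20: events B1->F, B2->F, B4->F, B7->S, B6->F, B9->F, B10->T, B11->T, B11->T, B11->T, B11->T, B11->T, B11->T, B11->F; outcomes B1=F, B2=F, B4=F, B6=F, B7=S, B9=F, B10=T, B11=T, B11=F
input #8, z=7: events B1->F, B2->F, B4->T, B5->T, B7->E, B8->E, B6->F, B9->T, B10->F, B11->T, B11->T, B11->T, B11->T, B11->T, ...; outcomes B1=F, B2=F, B4=T, B5=T, B6=F, B7=E, B8=E, B9=T, B10=F, B11=T, B11=F
input #9, z=5: events B1->F, B2->F, B4->F, B7->E, B8->E, B6->T, B9->F, B10->T, B11->T, B11->T, B11->T, B11->T, B11->T, B11->T, ...; outcomes B1=F, B2=F, B4=F, B6=T, B7=E, B8=E, B9=F, B10=T, B11=T, B11=F
together the pool reaches 16 outcomes: B1=F, B2=F, B4=T, B4=F, B5=T, B6=T, B6=F, B7=S, B7=E, B8=E, B9=T, B9=F, B10=T, B10=F, B11=T, B11=F
every size-1 subset falls short of the 16 outcomes (best: 11/16)
size 2: inputs {1, 9} cover all 16 outcomes, and no lexicographically smaller subset of this size does

Answer: 1, 9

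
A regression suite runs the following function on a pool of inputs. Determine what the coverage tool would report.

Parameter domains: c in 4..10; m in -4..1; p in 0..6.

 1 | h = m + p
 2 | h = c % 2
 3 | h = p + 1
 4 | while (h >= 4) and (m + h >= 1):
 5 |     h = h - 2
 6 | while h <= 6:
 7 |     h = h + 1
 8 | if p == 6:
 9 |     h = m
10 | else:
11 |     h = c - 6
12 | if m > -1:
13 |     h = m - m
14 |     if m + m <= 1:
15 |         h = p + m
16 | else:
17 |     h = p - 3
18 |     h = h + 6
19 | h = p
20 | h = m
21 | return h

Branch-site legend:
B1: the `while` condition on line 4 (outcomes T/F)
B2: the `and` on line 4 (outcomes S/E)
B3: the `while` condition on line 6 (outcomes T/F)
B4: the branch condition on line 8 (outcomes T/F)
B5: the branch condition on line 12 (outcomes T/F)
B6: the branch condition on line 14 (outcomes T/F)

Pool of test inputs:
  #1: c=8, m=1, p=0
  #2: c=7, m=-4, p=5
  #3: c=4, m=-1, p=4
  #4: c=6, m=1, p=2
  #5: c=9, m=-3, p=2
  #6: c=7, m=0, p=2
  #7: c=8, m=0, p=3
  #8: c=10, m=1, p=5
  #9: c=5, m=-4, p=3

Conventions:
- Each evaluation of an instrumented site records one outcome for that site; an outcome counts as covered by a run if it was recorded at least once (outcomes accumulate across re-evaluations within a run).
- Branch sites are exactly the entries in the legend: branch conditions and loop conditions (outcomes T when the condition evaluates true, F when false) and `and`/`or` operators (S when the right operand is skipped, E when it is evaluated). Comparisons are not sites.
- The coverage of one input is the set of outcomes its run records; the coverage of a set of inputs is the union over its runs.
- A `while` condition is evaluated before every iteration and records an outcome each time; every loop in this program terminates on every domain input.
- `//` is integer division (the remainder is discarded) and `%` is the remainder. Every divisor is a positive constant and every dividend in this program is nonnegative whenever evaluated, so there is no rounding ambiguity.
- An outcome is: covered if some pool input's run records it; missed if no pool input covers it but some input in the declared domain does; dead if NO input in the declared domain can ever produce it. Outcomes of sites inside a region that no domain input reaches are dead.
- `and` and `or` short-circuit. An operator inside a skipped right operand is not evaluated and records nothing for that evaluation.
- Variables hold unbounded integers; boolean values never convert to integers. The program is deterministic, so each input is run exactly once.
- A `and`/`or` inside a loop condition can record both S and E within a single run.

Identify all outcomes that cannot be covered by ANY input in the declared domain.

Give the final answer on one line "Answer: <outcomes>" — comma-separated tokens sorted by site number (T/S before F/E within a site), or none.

sweeping the full domain (294 inputs) for each outcome:
  reachable outcomes have witnesses, e.g. B1=T (e.g. c=4, m=-4, p=4), B1=F (e.g. c=4, m=-4, p=0), B2=S (e.g. c=4, m=-4, p=0), B2=E (e.g. c=4, m=-4, p=3)

Answer: none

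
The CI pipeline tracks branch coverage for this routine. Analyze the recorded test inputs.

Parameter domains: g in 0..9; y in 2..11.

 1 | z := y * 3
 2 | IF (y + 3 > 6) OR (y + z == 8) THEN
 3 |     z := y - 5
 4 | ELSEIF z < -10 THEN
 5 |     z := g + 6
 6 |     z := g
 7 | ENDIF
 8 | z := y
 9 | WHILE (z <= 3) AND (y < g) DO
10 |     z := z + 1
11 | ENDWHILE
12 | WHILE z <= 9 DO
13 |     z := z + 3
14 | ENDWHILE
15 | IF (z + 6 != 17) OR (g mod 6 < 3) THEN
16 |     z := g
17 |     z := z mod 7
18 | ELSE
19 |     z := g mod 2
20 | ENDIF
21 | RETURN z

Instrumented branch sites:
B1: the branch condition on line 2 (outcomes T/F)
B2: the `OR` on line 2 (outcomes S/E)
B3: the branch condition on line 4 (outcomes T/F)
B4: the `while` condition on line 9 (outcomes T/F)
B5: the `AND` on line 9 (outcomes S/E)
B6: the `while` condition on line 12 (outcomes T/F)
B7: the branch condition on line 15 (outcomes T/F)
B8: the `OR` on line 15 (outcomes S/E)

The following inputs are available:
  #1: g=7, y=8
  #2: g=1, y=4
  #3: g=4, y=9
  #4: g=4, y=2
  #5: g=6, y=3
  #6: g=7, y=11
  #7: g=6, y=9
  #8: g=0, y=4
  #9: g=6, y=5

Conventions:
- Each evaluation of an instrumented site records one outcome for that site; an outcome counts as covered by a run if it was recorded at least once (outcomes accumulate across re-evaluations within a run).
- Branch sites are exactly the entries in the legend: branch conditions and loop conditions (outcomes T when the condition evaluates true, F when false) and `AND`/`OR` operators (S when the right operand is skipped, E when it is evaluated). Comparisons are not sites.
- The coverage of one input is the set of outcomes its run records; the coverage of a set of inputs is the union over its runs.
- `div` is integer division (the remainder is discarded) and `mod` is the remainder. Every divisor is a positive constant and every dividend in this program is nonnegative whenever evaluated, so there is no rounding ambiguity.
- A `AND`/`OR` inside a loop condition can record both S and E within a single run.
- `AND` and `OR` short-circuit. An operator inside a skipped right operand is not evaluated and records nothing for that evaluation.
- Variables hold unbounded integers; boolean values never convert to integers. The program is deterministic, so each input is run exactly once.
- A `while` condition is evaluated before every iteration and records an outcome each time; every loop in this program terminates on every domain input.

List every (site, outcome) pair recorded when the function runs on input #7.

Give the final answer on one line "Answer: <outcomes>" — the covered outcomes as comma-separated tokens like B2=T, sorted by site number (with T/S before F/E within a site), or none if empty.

Tracing the run of input #7 (g=6, y=9):
  B2->S, B1->T, B5->S, B4->F, B6->T, B6->F, B8->S, B7->T
as a set, this run covers: B1=T, B2=S, B4=F, B5=S, B6=T, B6=F, B7=T, B8=S

Answer: B1=T, B2=S, B4=F, B5=S, B6=T, B6=F, B7=T, B8=S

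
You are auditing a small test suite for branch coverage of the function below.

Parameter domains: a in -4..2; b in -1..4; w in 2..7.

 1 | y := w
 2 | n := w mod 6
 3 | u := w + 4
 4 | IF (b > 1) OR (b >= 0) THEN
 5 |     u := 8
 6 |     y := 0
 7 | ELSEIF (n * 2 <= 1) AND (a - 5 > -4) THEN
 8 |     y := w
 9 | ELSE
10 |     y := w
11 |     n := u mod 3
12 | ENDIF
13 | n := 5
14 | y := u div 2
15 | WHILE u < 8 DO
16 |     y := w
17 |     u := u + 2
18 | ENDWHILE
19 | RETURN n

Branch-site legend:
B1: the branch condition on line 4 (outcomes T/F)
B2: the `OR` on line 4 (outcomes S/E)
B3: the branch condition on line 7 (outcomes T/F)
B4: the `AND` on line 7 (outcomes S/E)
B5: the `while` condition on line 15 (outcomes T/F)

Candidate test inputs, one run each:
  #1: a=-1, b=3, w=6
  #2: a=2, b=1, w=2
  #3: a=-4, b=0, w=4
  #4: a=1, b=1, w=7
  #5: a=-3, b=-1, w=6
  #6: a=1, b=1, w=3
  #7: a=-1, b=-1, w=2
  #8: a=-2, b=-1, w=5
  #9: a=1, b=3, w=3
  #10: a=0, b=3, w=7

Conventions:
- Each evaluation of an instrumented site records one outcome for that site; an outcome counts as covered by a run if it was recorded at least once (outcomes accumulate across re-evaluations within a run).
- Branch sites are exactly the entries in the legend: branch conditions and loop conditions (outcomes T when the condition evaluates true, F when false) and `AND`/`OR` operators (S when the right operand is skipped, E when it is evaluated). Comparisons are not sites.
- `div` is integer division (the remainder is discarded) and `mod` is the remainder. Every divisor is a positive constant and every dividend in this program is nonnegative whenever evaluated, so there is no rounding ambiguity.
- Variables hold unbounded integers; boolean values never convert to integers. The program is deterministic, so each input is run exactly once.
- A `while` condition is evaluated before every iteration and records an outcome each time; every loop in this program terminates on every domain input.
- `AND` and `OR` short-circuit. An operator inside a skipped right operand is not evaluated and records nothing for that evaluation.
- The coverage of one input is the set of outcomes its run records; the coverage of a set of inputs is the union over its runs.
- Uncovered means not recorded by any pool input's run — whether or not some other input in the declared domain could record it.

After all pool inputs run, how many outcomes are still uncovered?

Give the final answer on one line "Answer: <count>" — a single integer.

input #1 (a=-1, b=3, w=6): events B2->S, B1->T, B5->F; covers B1=T, B2=S, B5=F
input #2 (a=2, b=1, w=2): events B2->E, B1->T, B5->F; covers B1=T, B2=E, B5=F
input #3 (a=-4, b=0, w=4): events B2->E, B1->T, B5->F; covers B1=T, B2=E, B5=F
input #4 (a=1, b=1, w=7): events B2->E, B1->T, B5->F; covers B1=T, B2=E, B5=F
input #5 (a=-3, b=-1, w=6): events B2->E, B1->F, B4->E, B3->F, B5->F; covers B1=F, B2=E, B3=F, B4=E, B5=F
input #6 (a=1, b=1, w=3): events B2->E, B1->T, B5->F; covers B1=T, B2=E, B5=F
input #7 (a=-1, b=-1, w=2): events B2->E, B1->F, B4->S, B3->F, B5->T, B5->F; covers B1=F, B2=E, B3=F, B4=S, B5=T, B5=F
input #8 (a=-2, b=-1, w=5): events B2->E, B1->F, B4->S, B3->F, B5->F; covers B1=F, B2=E, B3=F, B4=S, B5=F
input #9 (a=1, b=3, w=3): events B2->S, B1->T, B5->F; covers B1=T, B2=S, B5=F
input #10 (a=0, b=3, w=7): events B2->S, B1->T, B5->F; covers B1=T, B2=S, B5=F
union over the pool: B1=T, B1=F, B2=S, B2=E, B3=F, B4=S, B4=E, B5=T, B5=F
uncovered (1 of 10): B3=T

Answer: 1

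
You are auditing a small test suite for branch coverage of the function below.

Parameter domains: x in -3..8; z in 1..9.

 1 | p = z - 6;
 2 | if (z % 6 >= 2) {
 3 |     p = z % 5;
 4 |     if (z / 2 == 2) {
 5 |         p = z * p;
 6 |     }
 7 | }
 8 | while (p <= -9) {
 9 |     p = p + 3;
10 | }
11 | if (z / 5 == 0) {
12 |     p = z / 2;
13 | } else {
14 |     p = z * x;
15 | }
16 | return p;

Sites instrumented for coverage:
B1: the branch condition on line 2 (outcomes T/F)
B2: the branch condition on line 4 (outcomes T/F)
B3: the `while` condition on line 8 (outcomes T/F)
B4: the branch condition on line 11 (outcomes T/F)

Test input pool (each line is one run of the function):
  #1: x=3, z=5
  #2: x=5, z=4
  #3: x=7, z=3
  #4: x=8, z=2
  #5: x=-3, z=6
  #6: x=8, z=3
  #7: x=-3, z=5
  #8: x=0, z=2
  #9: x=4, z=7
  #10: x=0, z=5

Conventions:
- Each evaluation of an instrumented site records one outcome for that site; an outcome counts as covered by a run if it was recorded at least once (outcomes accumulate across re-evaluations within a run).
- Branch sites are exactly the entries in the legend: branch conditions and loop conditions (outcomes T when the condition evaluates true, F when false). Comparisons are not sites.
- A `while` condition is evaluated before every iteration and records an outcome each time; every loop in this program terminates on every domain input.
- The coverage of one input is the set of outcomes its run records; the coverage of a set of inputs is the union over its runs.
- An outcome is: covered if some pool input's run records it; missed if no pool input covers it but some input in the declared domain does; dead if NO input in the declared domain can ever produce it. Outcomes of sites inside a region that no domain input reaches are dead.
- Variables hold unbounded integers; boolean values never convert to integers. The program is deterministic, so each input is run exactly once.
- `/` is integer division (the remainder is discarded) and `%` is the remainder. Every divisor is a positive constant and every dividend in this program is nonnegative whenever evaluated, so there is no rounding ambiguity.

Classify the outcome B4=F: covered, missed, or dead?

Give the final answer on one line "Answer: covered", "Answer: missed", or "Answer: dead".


B4=F is recorded by pool input(s) 1, 5, 7, 9, 10 -> covered
Answer: covered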